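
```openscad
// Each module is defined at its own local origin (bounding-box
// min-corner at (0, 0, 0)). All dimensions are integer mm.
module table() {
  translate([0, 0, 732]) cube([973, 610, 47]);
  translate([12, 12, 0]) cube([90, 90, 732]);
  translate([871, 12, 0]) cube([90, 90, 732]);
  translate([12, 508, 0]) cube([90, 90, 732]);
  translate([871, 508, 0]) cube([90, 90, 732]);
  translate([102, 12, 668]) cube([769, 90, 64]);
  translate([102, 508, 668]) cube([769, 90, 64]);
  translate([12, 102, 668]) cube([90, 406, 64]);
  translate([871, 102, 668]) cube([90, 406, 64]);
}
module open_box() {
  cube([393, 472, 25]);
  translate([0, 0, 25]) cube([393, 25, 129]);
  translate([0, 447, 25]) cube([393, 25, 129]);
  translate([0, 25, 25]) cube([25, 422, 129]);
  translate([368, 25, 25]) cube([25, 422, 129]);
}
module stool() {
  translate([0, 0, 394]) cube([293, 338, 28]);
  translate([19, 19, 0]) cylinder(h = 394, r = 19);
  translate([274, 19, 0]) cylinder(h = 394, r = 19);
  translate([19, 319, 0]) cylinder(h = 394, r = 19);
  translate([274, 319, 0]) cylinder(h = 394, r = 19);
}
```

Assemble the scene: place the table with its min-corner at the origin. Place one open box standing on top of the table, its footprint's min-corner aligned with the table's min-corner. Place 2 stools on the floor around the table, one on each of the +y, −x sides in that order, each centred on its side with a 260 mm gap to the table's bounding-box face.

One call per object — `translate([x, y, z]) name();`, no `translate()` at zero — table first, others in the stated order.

table();
translate([0, 0, 779]) open_box();
translate([340, 870, 0]) stool();
translate([-553, 136, 0]) stool();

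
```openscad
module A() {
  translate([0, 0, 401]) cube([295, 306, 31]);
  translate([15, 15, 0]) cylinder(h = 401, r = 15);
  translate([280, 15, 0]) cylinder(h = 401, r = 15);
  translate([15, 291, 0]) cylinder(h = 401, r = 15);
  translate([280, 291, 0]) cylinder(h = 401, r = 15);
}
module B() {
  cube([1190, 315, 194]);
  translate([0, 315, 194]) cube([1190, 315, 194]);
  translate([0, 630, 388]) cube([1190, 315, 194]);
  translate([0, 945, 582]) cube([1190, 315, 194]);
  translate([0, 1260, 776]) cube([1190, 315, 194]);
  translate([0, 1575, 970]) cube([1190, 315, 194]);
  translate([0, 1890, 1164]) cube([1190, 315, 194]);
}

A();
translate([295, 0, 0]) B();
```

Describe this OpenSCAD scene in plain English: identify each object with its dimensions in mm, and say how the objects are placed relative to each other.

A is a four-legged stool. The seat is 295×306 mm, 31 mm thick, top at z = 432 mm. It stands on four round legs, each 30 mm in diameter, from z = 0 to the seat underside, each leg's axis is inset half a diameter from the nearest pair of seat edges (so the leg's bounding box is flush with the corner).

B is a straight staircase of 7 solid steps. Each step is 1190 mm wide (x), 315 mm deep (y, the going) and 194 mm tall (the rise). The first step rests on the floor; each subsequent step sits one going further in +y and one rise higher in +z, directly behind and above the previous step with no overlap.

The staircase is against the stool's +x side, with their −y faces flush.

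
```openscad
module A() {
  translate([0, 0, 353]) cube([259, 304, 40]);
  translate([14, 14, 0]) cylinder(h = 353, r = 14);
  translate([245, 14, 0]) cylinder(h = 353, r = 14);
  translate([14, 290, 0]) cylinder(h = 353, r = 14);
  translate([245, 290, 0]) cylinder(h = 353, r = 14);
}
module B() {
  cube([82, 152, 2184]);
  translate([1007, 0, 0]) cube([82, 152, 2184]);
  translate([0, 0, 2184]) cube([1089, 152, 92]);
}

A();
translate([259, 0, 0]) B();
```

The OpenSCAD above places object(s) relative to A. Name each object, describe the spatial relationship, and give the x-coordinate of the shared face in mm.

The stool's +x face and the door frame's −x face are both at x = 259 mm.

A is a stool. B is a door frame. The door frame is against the stool's +x side, with their −y faces flush. The x-coordinate of the shared face is 259 mm.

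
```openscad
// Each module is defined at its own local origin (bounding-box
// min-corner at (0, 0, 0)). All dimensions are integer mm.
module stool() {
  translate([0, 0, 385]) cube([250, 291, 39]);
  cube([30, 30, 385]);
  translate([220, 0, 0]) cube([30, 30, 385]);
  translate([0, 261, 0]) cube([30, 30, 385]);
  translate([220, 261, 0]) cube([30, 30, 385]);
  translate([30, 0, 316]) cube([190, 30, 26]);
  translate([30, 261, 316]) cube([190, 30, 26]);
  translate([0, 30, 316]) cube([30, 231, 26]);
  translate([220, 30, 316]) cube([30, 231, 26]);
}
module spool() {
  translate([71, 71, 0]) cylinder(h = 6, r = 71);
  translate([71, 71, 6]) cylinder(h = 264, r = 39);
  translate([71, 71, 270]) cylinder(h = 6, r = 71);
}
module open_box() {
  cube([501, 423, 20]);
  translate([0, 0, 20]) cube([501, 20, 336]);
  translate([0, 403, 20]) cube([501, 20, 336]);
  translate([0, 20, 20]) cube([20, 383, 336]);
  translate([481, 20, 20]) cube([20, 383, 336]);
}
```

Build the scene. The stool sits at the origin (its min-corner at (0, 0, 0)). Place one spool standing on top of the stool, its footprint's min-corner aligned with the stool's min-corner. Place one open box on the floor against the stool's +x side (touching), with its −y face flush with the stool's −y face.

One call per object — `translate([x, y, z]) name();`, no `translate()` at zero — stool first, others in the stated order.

stool();
translate([0, 0, 424]) spool();
translate([250, 0, 0]) open_box();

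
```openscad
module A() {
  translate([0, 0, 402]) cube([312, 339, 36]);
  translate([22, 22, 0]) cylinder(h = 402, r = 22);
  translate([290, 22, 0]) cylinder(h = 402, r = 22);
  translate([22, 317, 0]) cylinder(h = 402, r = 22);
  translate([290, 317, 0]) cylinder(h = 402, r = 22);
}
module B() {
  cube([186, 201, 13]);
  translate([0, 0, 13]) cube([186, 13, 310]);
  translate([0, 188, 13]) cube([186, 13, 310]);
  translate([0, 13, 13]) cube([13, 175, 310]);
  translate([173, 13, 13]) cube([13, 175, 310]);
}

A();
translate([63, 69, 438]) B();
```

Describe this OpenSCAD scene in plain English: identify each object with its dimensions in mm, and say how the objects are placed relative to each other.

A is a four-legged stool. The seat is a 312×339×36 mm slab whose top surface is at z = 438 mm; four round legs, each 44 mm in diameter, run from the floor (z = 0) to the underside of the seat, each leg's axis is inset half a diameter from the nearest pair of seat edges (so the leg's bounding box is flush with the corner).

B is an open storage box with external size 186×201×323 mm and wall thickness 13 mm (the base is also 13 mm thick). The base covers the whole footprint; the four walls stand on the base, with the y-facing walls full-width and the x-facing walls fitting between their inner faces.

The open box is on top of the stool, centred.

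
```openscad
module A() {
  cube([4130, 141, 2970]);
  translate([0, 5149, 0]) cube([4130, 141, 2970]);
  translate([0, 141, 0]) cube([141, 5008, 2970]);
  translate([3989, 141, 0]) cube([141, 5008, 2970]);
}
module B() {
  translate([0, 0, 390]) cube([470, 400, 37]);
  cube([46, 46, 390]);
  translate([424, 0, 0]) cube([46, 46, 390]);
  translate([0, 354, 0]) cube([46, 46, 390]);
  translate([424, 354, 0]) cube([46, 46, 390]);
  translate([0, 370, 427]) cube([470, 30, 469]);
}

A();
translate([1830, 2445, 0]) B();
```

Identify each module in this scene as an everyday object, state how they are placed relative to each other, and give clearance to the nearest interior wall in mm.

A is a house frame. B is a chair. The chair sits inside the house frame, centred. The clearance to the nearest interior wall is 1689 mm.

Clearances: x = 1689, y = 2304; minimum 1689 mm.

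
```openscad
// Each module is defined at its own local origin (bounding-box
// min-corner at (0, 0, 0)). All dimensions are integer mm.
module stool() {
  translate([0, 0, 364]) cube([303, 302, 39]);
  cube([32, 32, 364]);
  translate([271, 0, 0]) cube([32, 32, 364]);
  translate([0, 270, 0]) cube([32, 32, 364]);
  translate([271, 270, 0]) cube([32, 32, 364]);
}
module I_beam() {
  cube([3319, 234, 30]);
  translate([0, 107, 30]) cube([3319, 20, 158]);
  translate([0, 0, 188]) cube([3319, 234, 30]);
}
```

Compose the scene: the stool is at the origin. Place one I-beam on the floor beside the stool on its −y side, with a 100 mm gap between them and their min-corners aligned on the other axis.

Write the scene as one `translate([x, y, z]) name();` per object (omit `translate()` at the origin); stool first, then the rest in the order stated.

stool();
translate([0, -334, 0]) I_beam();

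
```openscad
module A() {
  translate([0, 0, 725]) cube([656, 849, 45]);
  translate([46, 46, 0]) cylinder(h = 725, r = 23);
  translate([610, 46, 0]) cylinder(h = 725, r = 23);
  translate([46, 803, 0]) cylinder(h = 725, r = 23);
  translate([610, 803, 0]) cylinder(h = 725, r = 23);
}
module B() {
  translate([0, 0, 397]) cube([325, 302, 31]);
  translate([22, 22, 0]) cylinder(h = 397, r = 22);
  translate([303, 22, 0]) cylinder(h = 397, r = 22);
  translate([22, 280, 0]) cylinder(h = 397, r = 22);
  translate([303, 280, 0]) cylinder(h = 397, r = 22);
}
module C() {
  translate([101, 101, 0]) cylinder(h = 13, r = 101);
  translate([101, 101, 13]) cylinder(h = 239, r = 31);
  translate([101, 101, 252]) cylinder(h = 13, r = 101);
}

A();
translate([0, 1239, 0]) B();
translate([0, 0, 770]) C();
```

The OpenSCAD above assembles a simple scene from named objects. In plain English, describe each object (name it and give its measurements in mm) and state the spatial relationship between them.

A is a table with a 656×849 mm rectangular top, 45 mm thick, top surface at z = 770 mm, supported by four round legs of 46 mm diameter, each leg's bounding box inset 23 mm from the nearest pair of top edges, running from the floor.

B is a simple wooden stool: a rectangular seat 325 mm (x) by 302 mm (y), 31 mm thick, top face at z = 428 mm, on four round legs, each 44 mm in diameter. The legs rest on z = 0, each leg's axis is inset half a diameter from the nearest pair of seat edges (so the leg's bounding box is flush with the corner).

C is a spool: two coaxial disc flanges of radius 101 mm and thickness 13 mm, joined by a core cylinder of radius 31 mm and height 239 mm. The lower flange rests on z = 0 and the three cylinders share a vertical axis.

The stool is on the floor beside the table on its +y side. The spool is on top of the table.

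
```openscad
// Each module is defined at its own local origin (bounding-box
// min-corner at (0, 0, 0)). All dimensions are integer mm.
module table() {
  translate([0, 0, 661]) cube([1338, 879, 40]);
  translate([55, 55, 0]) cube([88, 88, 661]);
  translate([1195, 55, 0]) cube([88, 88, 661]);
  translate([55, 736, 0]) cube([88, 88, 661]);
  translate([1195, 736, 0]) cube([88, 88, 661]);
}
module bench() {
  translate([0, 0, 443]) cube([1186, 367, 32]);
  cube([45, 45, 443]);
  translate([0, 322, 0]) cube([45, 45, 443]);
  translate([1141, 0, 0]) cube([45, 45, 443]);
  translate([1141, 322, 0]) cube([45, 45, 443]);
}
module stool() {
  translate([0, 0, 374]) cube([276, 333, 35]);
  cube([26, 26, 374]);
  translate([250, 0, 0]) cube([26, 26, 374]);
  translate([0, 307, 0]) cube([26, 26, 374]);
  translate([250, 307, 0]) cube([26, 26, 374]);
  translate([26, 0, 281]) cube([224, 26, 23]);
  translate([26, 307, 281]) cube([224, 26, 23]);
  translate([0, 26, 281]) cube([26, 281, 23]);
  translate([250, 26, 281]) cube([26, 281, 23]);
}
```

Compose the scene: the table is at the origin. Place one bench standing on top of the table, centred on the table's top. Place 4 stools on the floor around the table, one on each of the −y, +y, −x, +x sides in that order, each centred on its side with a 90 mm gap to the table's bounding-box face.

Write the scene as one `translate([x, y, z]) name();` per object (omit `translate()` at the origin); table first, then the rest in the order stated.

table();
translate([76, 256, 701]) bench();
translate([531, -423, 0]) stool();
translate([531, 969, 0]) stool();
translate([-366, 273, 0]) stool();
translate([1428, 273, 0]) stool();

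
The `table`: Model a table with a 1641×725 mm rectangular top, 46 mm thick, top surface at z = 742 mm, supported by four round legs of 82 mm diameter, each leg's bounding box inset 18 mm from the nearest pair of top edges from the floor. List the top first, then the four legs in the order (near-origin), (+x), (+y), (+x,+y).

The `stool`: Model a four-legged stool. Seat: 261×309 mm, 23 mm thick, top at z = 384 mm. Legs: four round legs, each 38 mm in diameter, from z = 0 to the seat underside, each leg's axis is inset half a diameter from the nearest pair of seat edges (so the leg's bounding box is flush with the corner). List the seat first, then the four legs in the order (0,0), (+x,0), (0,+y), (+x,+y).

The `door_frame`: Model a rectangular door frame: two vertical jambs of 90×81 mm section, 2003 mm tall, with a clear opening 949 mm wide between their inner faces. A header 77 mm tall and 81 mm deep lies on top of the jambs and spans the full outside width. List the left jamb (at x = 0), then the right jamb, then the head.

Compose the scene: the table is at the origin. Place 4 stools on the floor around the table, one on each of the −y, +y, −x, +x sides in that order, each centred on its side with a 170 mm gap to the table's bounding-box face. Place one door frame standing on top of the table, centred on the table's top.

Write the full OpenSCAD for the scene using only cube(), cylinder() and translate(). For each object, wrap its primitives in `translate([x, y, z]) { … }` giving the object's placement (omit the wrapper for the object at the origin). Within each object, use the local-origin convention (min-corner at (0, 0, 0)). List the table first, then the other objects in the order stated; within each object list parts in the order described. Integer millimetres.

translate([0, 0, 696]) cube([1641, 725, 46]);
translate([59, 59, 0]) cylinder(h = 696, r = 41);
translate([1582, 59, 0]) cylinder(h = 696, r = 41);
translate([59, 666, 0]) cylinder(h = 696, r = 41);
translate([1582, 666, 0]) cylinder(h = 696, r = 41);
translate([690, -479, 0]) {
  translate([0, 0, 361]) cube([261, 309, 23]);
  translate([19, 19, 0]) cylinder(h = 361, r = 19);
  translate([242, 19, 0]) cylinder(h = 361, r = 19);
  translate([19, 290, 0]) cylinder(h = 361, r = 19);
  translate([242, 290, 0]) cylinder(h = 361, r = 19);
}
translate([690, 895, 0]) {
  translate([0, 0, 361]) cube([261, 309, 23]);
  translate([19, 19, 0]) cylinder(h = 361, r = 19);
  translate([242, 19, 0]) cylinder(h = 361, r = 19);
  translate([19, 290, 0]) cylinder(h = 361, r = 19);
  translate([242, 290, 0]) cylinder(h = 361, r = 19);
}
translate([-431, 208, 0]) {
  translate([0, 0, 361]) cube([261, 309, 23]);
  translate([19, 19, 0]) cylinder(h = 361, r = 19);
  translate([242, 19, 0]) cylinder(h = 361, r = 19);
  translate([19, 290, 0]) cylinder(h = 361, r = 19);
  translate([242, 290, 0]) cylinder(h = 361, r = 19);
}
translate([1811, 208, 0]) {
  translate([0, 0, 361]) cube([261, 309, 23]);
  translate([19, 19, 0]) cylinder(h = 361, r = 19);
  translate([242, 19, 0]) cylinder(h = 361, r = 19);
  translate([19, 290, 0]) cylinder(h = 361, r = 19);
  translate([242, 290, 0]) cylinder(h = 361, r = 19);
}
translate([256, 322, 742]) {
  cube([90, 81, 2003]);
  translate([1039, 0, 0]) cube([90, 81, 2003]);
  translate([0, 0, 2003]) cube([1129, 81, 77]);
}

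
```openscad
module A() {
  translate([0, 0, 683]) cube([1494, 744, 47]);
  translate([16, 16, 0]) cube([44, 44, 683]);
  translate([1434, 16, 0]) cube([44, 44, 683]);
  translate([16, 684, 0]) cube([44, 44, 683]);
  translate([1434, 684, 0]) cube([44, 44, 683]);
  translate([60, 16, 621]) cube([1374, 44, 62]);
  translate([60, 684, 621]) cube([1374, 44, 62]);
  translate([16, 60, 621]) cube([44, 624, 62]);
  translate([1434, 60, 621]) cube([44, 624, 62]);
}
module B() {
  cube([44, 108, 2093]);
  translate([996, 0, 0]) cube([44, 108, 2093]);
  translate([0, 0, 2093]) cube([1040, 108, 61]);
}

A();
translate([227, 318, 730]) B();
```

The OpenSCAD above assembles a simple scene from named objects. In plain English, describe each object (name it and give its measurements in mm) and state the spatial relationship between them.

A is a table: top 1494 mm (x) × 744 mm (y), 47 mm thick, upper face at z = 730 mm, on four 44×44 mm square legs, each inset 16 mm from the nearest pair of top edges, running from z = 0 to the bottom of the top. Four apron rails, 44 mm thick and 62 mm tall, run between adjacent legs with their top edges flush with the underside of the top and their outer faces flush with the legs' outer faces.

B is a rectangular door frame: two vertical jambs of 44×108 mm section, 2093 mm tall, with a clear opening 952 mm wide between their inner faces. A header 61 mm tall and 108 mm deep lies on top of the jambs and spans the full outside width.

The door frame is on top of the table, centred.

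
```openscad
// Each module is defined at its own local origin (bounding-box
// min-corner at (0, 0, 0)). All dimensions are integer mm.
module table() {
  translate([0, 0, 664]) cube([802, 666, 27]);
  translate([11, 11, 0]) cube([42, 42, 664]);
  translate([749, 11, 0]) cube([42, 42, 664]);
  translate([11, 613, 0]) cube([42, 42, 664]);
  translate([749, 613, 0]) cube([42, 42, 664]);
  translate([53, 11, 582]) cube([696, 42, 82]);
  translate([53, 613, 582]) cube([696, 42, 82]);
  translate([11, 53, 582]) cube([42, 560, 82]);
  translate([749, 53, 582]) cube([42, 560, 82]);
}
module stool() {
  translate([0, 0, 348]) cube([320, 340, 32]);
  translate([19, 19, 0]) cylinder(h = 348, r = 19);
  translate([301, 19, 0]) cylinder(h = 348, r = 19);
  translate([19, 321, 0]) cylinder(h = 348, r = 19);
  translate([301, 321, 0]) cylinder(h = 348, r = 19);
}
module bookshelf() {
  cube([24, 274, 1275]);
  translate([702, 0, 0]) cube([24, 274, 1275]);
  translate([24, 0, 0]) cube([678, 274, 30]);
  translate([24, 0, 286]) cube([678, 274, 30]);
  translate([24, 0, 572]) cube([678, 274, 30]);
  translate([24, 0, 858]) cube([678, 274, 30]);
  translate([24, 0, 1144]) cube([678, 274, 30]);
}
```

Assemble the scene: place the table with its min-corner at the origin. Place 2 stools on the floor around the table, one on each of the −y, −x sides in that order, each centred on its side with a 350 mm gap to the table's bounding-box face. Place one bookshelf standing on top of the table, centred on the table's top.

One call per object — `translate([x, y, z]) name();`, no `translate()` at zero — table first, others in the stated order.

table();
translate([241, -690, 0]) stool();
translate([-670, 163, 0]) stool();
translate([38, 196, 691]) bookshelf();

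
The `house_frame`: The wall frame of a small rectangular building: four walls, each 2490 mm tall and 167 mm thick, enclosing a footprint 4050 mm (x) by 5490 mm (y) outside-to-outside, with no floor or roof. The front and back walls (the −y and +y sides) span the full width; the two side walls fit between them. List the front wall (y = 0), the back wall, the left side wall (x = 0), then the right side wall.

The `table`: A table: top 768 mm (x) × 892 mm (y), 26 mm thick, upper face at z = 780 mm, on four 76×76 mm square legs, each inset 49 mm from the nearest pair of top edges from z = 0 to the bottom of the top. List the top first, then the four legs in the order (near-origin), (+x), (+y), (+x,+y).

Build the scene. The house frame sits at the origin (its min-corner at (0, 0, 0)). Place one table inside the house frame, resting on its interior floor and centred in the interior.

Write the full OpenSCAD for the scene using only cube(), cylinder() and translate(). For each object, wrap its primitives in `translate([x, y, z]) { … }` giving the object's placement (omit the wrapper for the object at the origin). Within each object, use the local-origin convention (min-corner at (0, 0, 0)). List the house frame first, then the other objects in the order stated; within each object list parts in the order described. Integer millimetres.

cube([4050, 167, 2490]);
translate([0, 5323, 0]) cube([4050, 167, 2490]);
translate([0, 167, 0]) cube([167, 5156, 2490]);
translate([3883, 167, 0]) cube([167, 5156, 2490]);
translate([1641, 2299, 0]) {
  translate([0, 0, 754]) cube([768, 892, 26]);
  translate([49, 49, 0]) cube([76, 76, 754]);
  translate([643, 49, 0]) cube([76, 76, 754]);
  translate([49, 767, 0]) cube([76, 76, 754]);
  translate([643, 767, 0]) cube([76, 76, 754]);
}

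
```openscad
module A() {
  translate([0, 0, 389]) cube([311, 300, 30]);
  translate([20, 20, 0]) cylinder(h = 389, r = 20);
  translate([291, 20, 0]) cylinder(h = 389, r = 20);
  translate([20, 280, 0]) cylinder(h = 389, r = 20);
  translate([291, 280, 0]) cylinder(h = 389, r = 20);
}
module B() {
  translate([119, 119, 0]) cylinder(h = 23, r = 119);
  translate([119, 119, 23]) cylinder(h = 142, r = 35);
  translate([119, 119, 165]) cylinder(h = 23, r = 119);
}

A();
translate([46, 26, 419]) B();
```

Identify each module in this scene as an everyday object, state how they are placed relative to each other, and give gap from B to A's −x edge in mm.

A is a stool. B is a spool. The spool is on top of the stool. The gap from the spool to the stool's −x edge is 46 mm.

The spool's min-x is at 46; the stool's min-x is 0; gap = 46 mm.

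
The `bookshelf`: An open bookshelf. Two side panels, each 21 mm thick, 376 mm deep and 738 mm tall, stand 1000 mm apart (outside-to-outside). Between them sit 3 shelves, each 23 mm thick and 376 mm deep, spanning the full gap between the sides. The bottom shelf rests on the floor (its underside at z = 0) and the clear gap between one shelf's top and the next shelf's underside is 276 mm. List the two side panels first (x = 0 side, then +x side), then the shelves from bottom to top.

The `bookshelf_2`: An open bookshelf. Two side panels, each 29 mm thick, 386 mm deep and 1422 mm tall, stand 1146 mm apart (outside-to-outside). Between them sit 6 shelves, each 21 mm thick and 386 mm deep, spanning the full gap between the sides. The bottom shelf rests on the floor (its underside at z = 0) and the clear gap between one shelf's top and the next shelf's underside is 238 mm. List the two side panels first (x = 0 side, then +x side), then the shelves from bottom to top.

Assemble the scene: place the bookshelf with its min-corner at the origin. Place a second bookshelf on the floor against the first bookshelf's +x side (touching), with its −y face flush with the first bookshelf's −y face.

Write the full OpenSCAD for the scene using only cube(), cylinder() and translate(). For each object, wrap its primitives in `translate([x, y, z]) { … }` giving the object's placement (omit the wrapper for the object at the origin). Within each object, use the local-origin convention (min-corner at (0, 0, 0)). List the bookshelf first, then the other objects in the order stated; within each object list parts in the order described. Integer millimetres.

cube([21, 376, 738]);
translate([979, 0, 0]) cube([21, 376, 738]);
translate([21, 0, 0]) cube([958, 376, 23]);
translate([21, 0, 299]) cube([958, 376, 23]);
translate([21, 0, 598]) cube([958, 376, 23]);
translate([1000, 0, 0]) {
  cube([29, 386, 1422]);
  translate([1117, 0, 0]) cube([29, 386, 1422]);
  translate([29, 0, 0]) cube([1088, 386, 21]);
  translate([29, 0, 259]) cube([1088, 386, 21]);
  translate([29, 0, 518]) cube([1088, 386, 21]);
  translate([29, 0, 777]) cube([1088, 386, 21]);
  translate([29, 0, 1036]) cube([1088, 386, 21]);
  translate([29, 0, 1295]) cube([1088, 386, 21]);
}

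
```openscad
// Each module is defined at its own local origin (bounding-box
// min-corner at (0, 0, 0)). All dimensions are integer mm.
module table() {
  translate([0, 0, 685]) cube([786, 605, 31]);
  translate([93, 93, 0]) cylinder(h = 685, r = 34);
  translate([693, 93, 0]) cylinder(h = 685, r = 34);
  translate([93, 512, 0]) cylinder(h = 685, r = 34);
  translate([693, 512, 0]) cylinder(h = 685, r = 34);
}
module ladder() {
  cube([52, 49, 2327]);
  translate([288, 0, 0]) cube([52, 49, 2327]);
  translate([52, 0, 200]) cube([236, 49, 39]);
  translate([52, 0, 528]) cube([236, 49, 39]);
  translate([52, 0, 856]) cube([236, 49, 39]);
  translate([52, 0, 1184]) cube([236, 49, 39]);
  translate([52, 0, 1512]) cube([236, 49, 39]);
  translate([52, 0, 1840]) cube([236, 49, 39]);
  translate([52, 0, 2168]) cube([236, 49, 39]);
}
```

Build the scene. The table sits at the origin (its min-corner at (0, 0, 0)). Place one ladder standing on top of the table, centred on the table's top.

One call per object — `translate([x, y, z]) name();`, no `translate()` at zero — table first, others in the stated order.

table();
translate([223, 278, 716]) ladder();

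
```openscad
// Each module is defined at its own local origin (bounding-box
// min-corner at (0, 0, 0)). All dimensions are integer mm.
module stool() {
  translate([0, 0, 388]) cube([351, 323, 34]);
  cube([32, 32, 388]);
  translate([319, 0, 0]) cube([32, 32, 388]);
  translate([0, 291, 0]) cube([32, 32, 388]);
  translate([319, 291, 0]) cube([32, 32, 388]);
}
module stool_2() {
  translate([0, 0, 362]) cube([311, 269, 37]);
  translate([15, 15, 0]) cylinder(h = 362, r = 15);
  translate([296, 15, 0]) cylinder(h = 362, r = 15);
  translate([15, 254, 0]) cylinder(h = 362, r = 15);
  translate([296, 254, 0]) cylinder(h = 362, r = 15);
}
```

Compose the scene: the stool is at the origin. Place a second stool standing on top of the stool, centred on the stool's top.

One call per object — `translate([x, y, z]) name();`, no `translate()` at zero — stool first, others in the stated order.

stool();
translate([20, 27, 422]) stool_2();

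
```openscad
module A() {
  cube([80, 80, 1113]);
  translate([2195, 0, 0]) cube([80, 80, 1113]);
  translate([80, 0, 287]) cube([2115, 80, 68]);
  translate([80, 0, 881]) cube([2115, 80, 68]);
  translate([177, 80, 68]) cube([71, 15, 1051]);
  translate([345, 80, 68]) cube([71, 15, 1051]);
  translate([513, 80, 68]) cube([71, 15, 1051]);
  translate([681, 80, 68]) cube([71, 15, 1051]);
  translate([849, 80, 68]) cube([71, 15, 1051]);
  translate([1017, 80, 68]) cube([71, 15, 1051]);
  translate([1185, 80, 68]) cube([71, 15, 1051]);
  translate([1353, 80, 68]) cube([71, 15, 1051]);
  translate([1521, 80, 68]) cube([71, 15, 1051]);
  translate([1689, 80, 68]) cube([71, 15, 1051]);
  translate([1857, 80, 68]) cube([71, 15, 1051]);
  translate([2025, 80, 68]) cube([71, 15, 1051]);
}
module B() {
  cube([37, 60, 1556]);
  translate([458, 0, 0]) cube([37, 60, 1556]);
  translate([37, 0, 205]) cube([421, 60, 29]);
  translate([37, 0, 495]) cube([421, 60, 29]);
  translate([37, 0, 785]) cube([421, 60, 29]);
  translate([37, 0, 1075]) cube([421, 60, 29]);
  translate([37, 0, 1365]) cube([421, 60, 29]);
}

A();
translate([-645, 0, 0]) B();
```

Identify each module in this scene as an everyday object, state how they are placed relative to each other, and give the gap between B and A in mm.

The ladder's nearest face is 150 mm from the fence section's −x face.

A is a fence section. B is a ladder. The ladder is on the floor beside the fence section on its −x side. The gap between the ladder and the fence section is 150 mm.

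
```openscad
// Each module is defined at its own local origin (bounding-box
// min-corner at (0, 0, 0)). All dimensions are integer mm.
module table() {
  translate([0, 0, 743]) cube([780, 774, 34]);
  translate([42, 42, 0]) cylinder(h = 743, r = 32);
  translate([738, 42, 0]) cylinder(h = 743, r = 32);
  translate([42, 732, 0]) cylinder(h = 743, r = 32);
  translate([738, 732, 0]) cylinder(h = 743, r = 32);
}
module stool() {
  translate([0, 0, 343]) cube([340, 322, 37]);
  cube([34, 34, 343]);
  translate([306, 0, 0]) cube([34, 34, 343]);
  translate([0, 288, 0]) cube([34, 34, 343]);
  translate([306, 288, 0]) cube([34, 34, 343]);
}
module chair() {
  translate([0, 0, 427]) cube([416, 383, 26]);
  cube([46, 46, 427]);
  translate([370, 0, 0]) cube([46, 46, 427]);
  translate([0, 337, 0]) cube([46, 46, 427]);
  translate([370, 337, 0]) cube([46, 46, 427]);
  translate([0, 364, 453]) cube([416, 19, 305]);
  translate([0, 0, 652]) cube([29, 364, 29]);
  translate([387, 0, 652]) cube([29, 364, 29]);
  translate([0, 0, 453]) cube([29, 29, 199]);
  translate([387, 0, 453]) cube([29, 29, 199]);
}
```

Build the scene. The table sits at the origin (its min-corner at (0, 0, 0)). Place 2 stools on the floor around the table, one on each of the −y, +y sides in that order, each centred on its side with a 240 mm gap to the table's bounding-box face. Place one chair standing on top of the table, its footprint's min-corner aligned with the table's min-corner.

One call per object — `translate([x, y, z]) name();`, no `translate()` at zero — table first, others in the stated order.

table();
translate([220, -562, 0]) stool();
translate([220, 1014, 0]) stool();
translate([0, 0, 777]) chair();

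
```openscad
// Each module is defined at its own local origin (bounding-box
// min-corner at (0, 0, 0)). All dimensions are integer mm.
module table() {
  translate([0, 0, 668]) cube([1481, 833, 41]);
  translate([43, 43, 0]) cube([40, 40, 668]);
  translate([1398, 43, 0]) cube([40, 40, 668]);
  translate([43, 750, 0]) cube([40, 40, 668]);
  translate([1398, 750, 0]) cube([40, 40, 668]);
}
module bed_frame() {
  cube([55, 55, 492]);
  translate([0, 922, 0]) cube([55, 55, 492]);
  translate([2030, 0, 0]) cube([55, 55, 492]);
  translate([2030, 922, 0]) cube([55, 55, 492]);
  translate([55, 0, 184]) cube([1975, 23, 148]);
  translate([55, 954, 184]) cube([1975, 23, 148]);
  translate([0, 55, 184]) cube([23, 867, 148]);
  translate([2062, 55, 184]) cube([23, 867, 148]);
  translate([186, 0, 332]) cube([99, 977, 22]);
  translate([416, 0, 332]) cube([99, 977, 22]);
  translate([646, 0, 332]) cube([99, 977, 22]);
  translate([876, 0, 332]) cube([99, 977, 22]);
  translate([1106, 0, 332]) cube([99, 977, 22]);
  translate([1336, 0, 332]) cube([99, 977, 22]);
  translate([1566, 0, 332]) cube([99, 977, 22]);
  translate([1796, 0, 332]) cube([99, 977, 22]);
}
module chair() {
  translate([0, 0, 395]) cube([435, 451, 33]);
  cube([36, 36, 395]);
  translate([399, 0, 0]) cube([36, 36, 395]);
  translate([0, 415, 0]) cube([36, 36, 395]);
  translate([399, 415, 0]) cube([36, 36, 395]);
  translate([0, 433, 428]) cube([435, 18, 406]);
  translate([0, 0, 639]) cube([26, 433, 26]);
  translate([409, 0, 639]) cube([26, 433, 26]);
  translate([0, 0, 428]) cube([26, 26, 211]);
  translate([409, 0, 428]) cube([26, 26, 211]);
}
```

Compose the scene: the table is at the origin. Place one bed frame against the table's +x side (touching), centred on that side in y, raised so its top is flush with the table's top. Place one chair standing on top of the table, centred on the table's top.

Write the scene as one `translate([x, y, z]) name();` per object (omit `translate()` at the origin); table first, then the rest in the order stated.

table();
translate([1481, -72, 217]) bed_frame();
translate([523, 191, 709]) chair();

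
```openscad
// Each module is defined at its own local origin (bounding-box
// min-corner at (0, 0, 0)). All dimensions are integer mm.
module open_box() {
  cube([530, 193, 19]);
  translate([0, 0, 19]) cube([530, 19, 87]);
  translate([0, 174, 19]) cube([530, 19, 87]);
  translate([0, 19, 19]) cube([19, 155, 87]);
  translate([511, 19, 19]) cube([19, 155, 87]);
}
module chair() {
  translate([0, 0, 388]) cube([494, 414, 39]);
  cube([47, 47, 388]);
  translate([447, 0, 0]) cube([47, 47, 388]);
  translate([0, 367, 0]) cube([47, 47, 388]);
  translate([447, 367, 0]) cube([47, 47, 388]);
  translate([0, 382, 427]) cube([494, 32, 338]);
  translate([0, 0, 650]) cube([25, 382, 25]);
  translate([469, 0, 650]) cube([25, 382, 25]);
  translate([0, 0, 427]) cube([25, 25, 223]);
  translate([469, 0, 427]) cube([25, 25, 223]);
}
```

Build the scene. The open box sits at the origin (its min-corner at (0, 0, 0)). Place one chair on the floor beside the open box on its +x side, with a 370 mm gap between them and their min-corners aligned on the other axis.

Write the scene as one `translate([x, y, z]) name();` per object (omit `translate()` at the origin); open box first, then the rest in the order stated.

open_box();
translate([900, 0, 0]) chair();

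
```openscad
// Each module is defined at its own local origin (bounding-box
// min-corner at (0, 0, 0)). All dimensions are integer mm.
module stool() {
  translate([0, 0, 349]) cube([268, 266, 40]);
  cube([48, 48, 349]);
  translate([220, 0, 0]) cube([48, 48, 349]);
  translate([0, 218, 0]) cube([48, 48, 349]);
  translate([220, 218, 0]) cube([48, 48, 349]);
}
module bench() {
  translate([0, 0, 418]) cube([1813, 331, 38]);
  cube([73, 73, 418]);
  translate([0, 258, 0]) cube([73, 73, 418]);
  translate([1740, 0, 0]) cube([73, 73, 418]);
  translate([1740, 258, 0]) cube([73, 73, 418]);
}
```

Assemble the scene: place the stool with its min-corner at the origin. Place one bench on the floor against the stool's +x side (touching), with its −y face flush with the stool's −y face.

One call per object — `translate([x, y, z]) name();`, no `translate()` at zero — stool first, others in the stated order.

stool();
translate([268, 0, 0]) bench();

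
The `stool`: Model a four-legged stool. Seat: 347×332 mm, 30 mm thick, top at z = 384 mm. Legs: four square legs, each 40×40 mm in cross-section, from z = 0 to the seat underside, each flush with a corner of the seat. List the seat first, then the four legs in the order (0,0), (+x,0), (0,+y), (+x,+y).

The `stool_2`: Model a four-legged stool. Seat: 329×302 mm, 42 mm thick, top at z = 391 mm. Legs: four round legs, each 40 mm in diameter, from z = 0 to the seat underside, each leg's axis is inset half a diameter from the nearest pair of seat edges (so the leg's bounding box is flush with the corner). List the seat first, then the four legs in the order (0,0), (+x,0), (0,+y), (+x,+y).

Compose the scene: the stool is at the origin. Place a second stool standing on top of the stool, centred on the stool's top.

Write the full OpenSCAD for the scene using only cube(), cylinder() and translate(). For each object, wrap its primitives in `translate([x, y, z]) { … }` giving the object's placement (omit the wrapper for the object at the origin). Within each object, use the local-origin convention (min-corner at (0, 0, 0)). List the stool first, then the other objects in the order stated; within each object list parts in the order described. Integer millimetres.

translate([0, 0, 354]) cube([347, 332, 30]);
cube([40, 40, 354]);
translate([307, 0, 0]) cube([40, 40, 354]);
translate([0, 292, 0]) cube([40, 40, 354]);
translate([307, 292, 0]) cube([40, 40, 354]);
translate([9, 15, 384]) {
  translate([0, 0, 349]) cube([329, 302, 42]);
  translate([20, 20, 0]) cylinder(h = 349, r = 20);
  translate([309, 20, 0]) cylinder(h = 349, r = 20);
  translate([20, 282, 0]) cylinder(h = 349, r = 20);
  translate([309, 282, 0]) cylinder(h = 349, r = 20);
}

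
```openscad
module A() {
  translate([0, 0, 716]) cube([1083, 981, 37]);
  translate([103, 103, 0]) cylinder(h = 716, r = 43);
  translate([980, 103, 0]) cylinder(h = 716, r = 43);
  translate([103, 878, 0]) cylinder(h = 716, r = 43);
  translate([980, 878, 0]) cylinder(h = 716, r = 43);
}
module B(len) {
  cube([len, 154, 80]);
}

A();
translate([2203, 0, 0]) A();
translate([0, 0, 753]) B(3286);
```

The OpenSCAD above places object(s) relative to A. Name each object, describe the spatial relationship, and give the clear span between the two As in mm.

A is a table. B is a beam. A beam spans the tops of two tables. The clear span between the two tables is 1120 mm.

Second table starts at x = 2203; first ends at x = 1083; clear span = 2203 − 1083 = 1120 mm.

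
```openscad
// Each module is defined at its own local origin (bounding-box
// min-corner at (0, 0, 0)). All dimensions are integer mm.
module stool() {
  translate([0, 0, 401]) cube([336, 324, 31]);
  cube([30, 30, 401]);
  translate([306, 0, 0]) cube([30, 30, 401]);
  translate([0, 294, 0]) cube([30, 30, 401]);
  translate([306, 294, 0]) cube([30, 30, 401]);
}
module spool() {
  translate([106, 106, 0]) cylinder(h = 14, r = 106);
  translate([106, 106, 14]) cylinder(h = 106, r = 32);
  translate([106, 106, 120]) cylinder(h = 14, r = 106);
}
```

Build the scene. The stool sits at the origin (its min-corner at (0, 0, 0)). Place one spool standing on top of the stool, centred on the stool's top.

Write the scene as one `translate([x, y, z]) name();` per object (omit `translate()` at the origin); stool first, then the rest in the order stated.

stool();
translate([62, 56, 432]) spool();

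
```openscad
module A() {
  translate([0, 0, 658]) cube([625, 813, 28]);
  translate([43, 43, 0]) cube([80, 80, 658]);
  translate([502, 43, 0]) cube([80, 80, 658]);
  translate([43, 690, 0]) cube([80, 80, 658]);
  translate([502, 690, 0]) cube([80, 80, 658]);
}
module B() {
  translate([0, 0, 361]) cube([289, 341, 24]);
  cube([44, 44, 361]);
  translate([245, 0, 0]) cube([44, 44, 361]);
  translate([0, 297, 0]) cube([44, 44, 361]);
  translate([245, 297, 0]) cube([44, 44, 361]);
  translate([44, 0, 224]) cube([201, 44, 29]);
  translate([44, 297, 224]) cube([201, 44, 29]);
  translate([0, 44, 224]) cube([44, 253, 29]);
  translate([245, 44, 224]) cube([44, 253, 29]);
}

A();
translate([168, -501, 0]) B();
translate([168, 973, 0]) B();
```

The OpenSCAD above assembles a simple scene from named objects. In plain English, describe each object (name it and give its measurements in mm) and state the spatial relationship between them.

A is a table with a 625×813 mm rectangular top, 28 mm thick, top surface at z = 686 mm, supported by four 80×80 mm square legs, each inset 43 mm from the nearest pair of top edges, running from the floor.

B is a four-legged stool. The seat is 289×341 mm, 24 mm thick, top at z = 385 mm. It stands on four square legs, each 44×44 mm in cross-section, from z = 0 to the seat underside, each flush with a corner of the seat. Four stretchers, 44 mm wide and 29 mm tall, connect adjacent legs with their undersides at z = 224 mm, each running between the inner faces of the legs it joins and aligned with the legs' outer faces on the other axis.

Two stools sit around the table at the −y, +y sides.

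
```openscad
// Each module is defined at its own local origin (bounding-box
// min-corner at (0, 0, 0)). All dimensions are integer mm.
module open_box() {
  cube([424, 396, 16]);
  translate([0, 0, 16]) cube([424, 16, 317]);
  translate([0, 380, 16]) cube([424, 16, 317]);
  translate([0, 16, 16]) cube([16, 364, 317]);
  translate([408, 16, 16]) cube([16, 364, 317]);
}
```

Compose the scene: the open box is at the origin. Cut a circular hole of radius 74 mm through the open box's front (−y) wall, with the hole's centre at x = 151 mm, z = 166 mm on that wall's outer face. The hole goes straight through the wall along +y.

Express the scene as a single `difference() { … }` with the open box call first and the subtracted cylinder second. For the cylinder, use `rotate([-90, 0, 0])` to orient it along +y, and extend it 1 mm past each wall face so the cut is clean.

difference() {
  open_box();
  translate([151, -1, 166]) rotate([-90, 0, 0]) cylinder(h = 18, r = 74);
}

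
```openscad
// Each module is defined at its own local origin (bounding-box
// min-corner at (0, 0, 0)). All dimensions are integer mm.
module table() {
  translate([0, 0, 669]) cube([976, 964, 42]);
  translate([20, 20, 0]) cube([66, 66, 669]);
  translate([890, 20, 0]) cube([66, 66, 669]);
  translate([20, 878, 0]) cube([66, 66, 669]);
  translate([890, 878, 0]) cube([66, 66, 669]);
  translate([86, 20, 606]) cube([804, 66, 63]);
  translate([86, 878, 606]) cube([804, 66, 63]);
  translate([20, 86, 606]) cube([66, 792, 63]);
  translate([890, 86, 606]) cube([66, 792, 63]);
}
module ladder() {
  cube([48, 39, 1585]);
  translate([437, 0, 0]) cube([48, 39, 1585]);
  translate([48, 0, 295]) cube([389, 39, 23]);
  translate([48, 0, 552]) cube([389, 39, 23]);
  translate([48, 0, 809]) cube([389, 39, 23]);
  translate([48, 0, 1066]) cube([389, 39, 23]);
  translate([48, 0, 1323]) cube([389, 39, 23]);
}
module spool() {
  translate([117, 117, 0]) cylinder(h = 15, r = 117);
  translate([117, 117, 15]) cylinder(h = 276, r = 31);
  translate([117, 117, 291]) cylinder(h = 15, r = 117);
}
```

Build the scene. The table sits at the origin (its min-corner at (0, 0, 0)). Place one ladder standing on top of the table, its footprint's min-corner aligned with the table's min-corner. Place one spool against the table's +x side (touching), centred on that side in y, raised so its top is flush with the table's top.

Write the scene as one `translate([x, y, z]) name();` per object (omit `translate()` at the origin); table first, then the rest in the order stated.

table();
translate([0, 0, 711]) ladder();
translate([976, 365, 405]) spool();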